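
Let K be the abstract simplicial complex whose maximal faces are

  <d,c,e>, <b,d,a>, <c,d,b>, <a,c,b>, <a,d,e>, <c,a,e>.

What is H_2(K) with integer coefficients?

Order the vertices as a < b < c < d < e. Listing each simplex with vertices in this order, K has dimension 2 with simplices:

  0-simplices (5): a, b, c, d, e
  1-simplices (9): ab, ac, ad, ae, bc, bd, cd, ce, de
  2-simplices (6): abc, abd, ace, ade, bcd, cde

so the chain groups are C_0 ≅ Z^5, C_1 ≅ Z^9, C_2 ≅ Z^6.

Boundary ∂_1: C_1 → C_0 maps an edge to its endpoints' difference, ∂[p,q] = q − p. For instance
  ∂ad = d − a.
As a 5×9 matrix over Z this has rank 4, with invariant factors (1,1,1,1).

Boundary ∂_2: C_2 → C_1 sends each 2-simplex [p,q,r] to [q,r] − [p,r] + [p,q]. For instance
  ∂ade = de − ae + ad,
  ∂ace = ce − ae + ac.
The resulting 9×6 matrix has rank 5, and its Smith normal form has invariant factors (1,1,1,1,1).

Now H_k = ker ∂_k / im ∂_{k+1}, so:

  H_2: rank ker ∂_2 − rank ∂_3 = (6 − 5) − 0 = 1, and there is no ∂_3, so H_2 = Z.

H_2 ≅ Z.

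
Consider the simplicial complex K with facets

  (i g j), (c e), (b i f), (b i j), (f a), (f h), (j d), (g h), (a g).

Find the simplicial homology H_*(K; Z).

H_0 = Z^2,  H_1 = Z^2,  H_2 = 0.

Take the total order a < b < c < d < e < f < g < h < i < j on the vertex set. Then K (dimension 2) consists of the simplices:

  0-simplices (10): a, b, c, d, e, f, g, h, i, j
  1-simplices (13): af, ag, bf, bi, bj, ce, dj, fh, fi, gh, gi, gj, ij
  2-simplices (3): bfi, bij, gij

so the chain groups are C_0 ≅ Z^10, C_1 ≅ Z^13, C_2 ≅ Z^3.

Boundary ∂_1: C_1 → C_0 is given by ∂[p,q] = [q] − [p]. For instance
  ∂bf = f − b.
As a 10×13 matrix over Z this has rank 8, with invariant factors (1,1,1,1,1,1,1,1).

Boundary ∂_2: C_2 → C_1 acts by ∂[p,q,r] = [q,r] − [p,r] + [p,q]. For instance
  ∂bij = ij − bj + bi,
  ∂gij = ij − gj + gi.
As a 13×3 matrix over Z this has rank 3, with invariant factors (1,1,1).

Computing H_k = (kernel of ∂_k) / (image of ∂_{k+1}):

  H_0: rank C_0 − rank ∂_1 = 10 − 8 = 2, and the invariant factors of ∂_1 are all 1, so H_0 = Z^2.
  H_1: rank ker ∂_1 − rank ∂_2 = (13 − 8) − 3 = 2, and the invariant factors of ∂_2 are all 1, so H_1 = Z^2.
  H_2: rank ker ∂_2 − rank ∂_3 = (3 − 3) − 0 = 0, and there is no ∂_3, so H_2 = 0.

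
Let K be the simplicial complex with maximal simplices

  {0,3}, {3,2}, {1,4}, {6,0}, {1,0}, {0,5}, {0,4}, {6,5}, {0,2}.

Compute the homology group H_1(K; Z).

Take the total order 0 < 1 < 2 < 3 < 4 < 5 < 6 on the vertex set. Then K (dimension 1) consists of the simplices:

  0-simplices (7): [0], [1], [2], [3], [4], [5], [6]
  1-simplices (9): [0,1], [0,2], [0,3], [0,4], [0,5], [0,6], [1,4], [2,3], [5,6]

giving chain groups C_0 ≅ Z^7, C_1 ≅ Z^9.

∂_1: C_1 → C_0 is given by ∂[p,q] = [q] − [p]. For instance
  ∂[2,3] = [3] − [2].
The 7×9 boundary matrix has rank 6 and Smith normal form diag(1,1,1,1,1,1).

Computing H_k = (kernel of ∂_k) / (image of ∂_{k+1}):

  H_1: rank ker ∂_1 − rank ∂_2 = (9 − 6) − 0 = 3, and there is no ∂_2, so H_1 = Z^3.

H_1 ≅ Z^3.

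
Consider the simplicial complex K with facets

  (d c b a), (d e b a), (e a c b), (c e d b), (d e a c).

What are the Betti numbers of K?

Take the total order a < b < c < d < e on the vertex set. Then K (dimension 3) consists of the simplices:

  0-simplices (5): a, b, c, d, e
  1-simplices (10): ab, ac, ad, ae, bc, bd, be, cd, ce, de
  2-simplices (10): abc, abd, abe, acd, ace, ade, bcd, bce, bde, cde
  3-simplices (5): abcd, abce, abde, acde, bcde

Hence C_0 ≅ Z^5, C_1 ≅ Z^10, C_2 ≅ Z^10, C_3 ≅ Z^5.

Boundary ∂_1: C_1 → C_0 maps an edge to its endpoints' difference, ∂[p,q] = q − p. For instance
  ∂ae = e − a.
The 5×10 boundary matrix has rank 4 and Smith normal form diag(1,1,1,1).

The boundary map ∂_2: C_2 → C_1 acts by ∂[p,q,r] = [q,r] − [p,r] + [p,q]. For instance
  ∂bde = de − be + bd,
  ∂ace = ce − ae + ac.
The resulting 10×10 matrix has rank 6, and its Smith normal form has invariant factors (1,1,1,1,1,1).

The boundary map ∂_3: C_3 → C_2 sends each 3-simplex σ to the alternating sum Σ_i (−1)^i (σ with its i-th vertex removed). For instance
  ∂abde = bde − ade + abe − abd,
  ∂abcd = bcd − acd + abd − abc.
The resulting 10×5 matrix has rank 4, and its Smith normal form has invariant factors (1,1,1,1).

From H_k ≅ ker(∂_k) / im(∂_{k+1}) we obtain:

  H_0: rank C_0 − rank ∂_1 = 5 − 4 = 1, and the invariant factors of ∂_1 are all 1, so H_0 ≅ Z.
  H_1: rank ker ∂_1 − rank ∂_2 = (10 − 4) − 6 = 0, and the invariant factors of ∂_2 are all 1, so H_1 ≅ 0.
  H_2: rank ker ∂_2 − rank ∂_3 = (10 − 6) − 4 = 0, and the invariant factors of ∂_3 are all 1, so H_2 ≅ 0.
  H_3: rank ker ∂_3 − rank ∂_4 = (5 − 4) − 0 = 1, and there is no ∂_4, so H_3 ≅ Z.

As a check, the Euler characteristic is 5 − 10 + 10 − 5 = 0, which agrees with 1 − 0 + 0 − 1 = 0.

Hence the Betti numbers are b_0 = 1, b_1 = 0, b_2 = 0, b_3 = 1.

b_0 = 1, b_1 = 0, b_2 = 0, b_3 = 1.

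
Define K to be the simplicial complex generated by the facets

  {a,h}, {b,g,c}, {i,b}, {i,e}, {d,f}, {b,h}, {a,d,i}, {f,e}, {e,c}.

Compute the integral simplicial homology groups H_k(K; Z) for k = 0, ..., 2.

H_0 = Z,  H_1 = Z^3,  H_2 = 0.

K has 9 vertices, 13 edges, 2 triangles.
rank ∂_0 = 0, rank ∂_1 = 8 ⇒ b_0 = 9 − 0 − 8 = 1; all invariant factors of ∂_1 are 1 so no torsion. So H_0 = Z.
rank ∂_1 = 8, rank ∂_2 = 2 ⇒ b_1 = 13 − 8 − 2 = 3; all invariant factors of ∂_2 are 1 so no torsion. So H_1 = Z^3.
rank ∂_2 = 2, rank ∂_3 = 0 ⇒ b_2 = 2 − 2 − 0 = 0. So H_2 = 0.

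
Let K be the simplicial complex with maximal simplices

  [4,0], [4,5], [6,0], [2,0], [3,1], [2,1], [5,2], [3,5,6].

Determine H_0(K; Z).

Fix the vertex order 0 < 1 < 2 < 3 < 4 < 5 < 6 and write every simplex with vertices in increasing order. Then dim K = 2 and the simplices of K are:

  0-simplices (7): [0], [1], [2], [3], [4], [5], [6]
  1-simplices (10): [0,2], [0,4], [0,6], [1,2], [1,3], [2,5], [3,5], [3,6], [4,5], [5,6]
  2-simplices (1): [3,5,6]

so the chain groups are C_0 ≅ Z^7, C_1 ≅ Z^10, C_2 ≅ Z^1.

∂_1: C_1 → C_0 sends each edge [p,q] (with p < q) to q − p. For instance
  ∂[0,6] = [6] − [0].
This gives a 7×10 integer matrix of rank 6; reducing to Smith normal form yields diagonal entries (1,1,1,1,1,1).

The boundary map ∂_2: C_2 → C_1 sends each 2-simplex [p,q,r] to [q,r] − [p,r] + [p,q]. For instance
  ∂[3,5,6] = [5,6] − [3,6] + [3,5].
The 10×1 boundary matrix has rank 1 and Smith normal form diag(1).

From H_k ≅ ker(∂_k) / im(∂_{k+1}) we obtain:

  H_0: rank C_0 − rank ∂_1 = 7 − 6 = 1, and the invariant factors of ∂_1 are all 1, so H_0 ≅ Z.

H_0 ≅ Z.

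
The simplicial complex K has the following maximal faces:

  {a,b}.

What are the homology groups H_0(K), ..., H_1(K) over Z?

Take the total order a < b on the vertex set. Then K (dimension 1) consists of the simplices:

  0-simplices (2): a, b
  1-simplices (1): ab

Hence C_0 ≅ Z^2, C_1 ≅ Z^1.

∂_1: C_1 → C_0 sends each edge [p,q] (with p < q) to q − p. For instance
  ∂ab = b − a.
The resulting 2×1 matrix has rank 1, and its Smith normal form has invariant factors (1).

From H_k ≅ ker(∂_k) / im(∂_{k+1}) we obtain:

  H_0: rank C_0 − rank ∂_1 = 2 − 1 = 1, and the invariant factors of ∂_1 are all 1, so H_0 = Z.
  H_1: rank ker ∂_1 − rank ∂_2 = (1 − 1) − 0 = 0, and there is no ∂_2, so H_1 = 0.

(K is a triangulation of the 1-simplex.)

H_0 = Z,  H_1 = 0.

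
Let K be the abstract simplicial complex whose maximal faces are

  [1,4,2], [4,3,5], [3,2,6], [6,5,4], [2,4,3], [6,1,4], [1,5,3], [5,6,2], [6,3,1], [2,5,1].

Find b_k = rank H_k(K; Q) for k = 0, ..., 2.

b_0 = 1, b_1 = 0, b_2 = 0.

Take the total order 1 < 2 < 3 < 4 < 5 < 6 on the vertex set. Then K (dimension 2) consists of the simplices:

  0-simplices (6): [1], [2], [3], [4], [5], [6]
  1-simplices (15): [1,2], [1,3], [1,4], [1,5], [1,6], [2,3], [2,4], [2,5], [2,6], [3,4], [3,5], [3,6], [4,5], [4,6], [5,6]
  2-simplices (10): [1,2,4], [1,2,5], [1,3,5], [1,3,6], [1,4,6], [2,3,4], [2,3,6], [2,5,6], [3,4,5], [4,5,6]

so the chain groups are C_0 ≅ Z^6, C_1 ≅ Z^15, C_2 ≅ Z^10.

∂_1: C_1 → C_0 is given by ∂[p,q] = [q] − [p]. For instance
  ∂[1,4] = [4] − [1].
This gives a 6×15 integer matrix of rank 5; reducing to Smith normal form yields diagonal entries (1,1,1,1,1).

Boundary ∂_2: C_2 → C_1 sends each 2-simplex [p,q,r] to [q,r] − [p,r] + [p,q]. For instance
  ∂[4,5,6] = [5,6] − [4,6] + [4,5],
  ∂[1,2,4] = [2,4] − [1,4] + [1,2].
The 15×10 boundary matrix has rank 10 and Smith normal form diag(1,1,1,1,1,1,1,1,1,2).

Reading off H_k = ker ∂_k / im ∂_{k+1}:

  H_0: rank C_0 − rank ∂_1 = 6 − 5 = 1, and the invariant factors of ∂_1 are all 1, so H_0 ≅ Z.
  H_1: rank ker ∂_1 − rank ∂_2 = (15 − 5) − 10 = 0, and ∂_2 has invariant factor 2 > 1, so H_1 ≅ Z/2.
  H_2: rank ker ∂_2 − rank ∂_3 = (10 − 10) − 0 = 0, and there is no ∂_3, so H_2 ≅ 0.

(K is a triangulation of the real projective plane RP^2.)

Hence the Betti numbers are b_0 = 1, b_1 = 0, b_2 = 0.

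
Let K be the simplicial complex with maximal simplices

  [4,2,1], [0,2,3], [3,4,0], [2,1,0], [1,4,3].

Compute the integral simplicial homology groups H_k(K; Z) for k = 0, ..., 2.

H_0 = Z,  H_1 = Z,  H_2 = 0.

Order the vertices as 0 < 1 < 2 < 3 < 4. Listing each simplex with vertices in this order, K has dimension 2 with simplices:

  0-simplices (5): [0], [1], [2], [3], [4]
  1-simplices (10): [0,1], [0,2], [0,3], [0,4], [1,2], [1,3], [1,4], [2,3], [2,4], [3,4]
  2-simplices (5): [0,1,2], [0,2,3], [0,3,4], [1,2,4], [1,3,4]

so the chain groups are C_0 ≅ Z^5, C_1 ≅ Z^10, C_2 ≅ Z^5.

The boundary map ∂_1: C_1 → C_0 is given by ∂[p,q] = [q] − [p].
As a 5×10 matrix over Z this has rank 4, with invariant factors (1,1,1,1).

Boundary ∂_2: C_2 → C_1 maps a triangle to the signed sum of its edges. For instance
  ∂[1,2,4] = [2,4] − [1,4] + [1,2],
  ∂[1,3,4] = [3,4] − [1,4] + [1,3].
The resulting 10×5 matrix has rank 5, and its Smith normal form has invariant factors (1,1,1,1,1).

Computing H_k = (kernel of ∂_k) / (image of ∂_{k+1}):

  H_0: rank C_0 − rank ∂_1 = 5 − 4 = 1, and the invariant factors of ∂_1 are all 1, so H_0 ≅ Z.
  H_1: rank ker ∂_1 − rank ∂_2 = (10 − 4) − 5 = 1, and the invariant factors of ∂_2 are all 1, so H_1 ≅ Z.
  H_2: rank ker ∂_2 − rank ∂_3 = (5 − 5) − 0 = 0, and there is no ∂_3, so H_2 ≅ 0.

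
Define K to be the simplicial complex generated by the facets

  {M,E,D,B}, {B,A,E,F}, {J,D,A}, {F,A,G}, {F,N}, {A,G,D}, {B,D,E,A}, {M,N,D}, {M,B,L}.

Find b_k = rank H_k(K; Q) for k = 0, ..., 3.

Fix the vertex order A < B < D < E < F < G < J < L < M < N and write every simplex with vertices in increasing order. Then dim K = 3 and the simplices of K are:

  0-simplices (10): A, B, D, E, F, G, J, L, M, N
  1-simplices (22): AB, AD, AE, AF, AG, AJ, BD, BE, BF, BL, BM, DE, DG, DJ, DM, DN, EF, EM, FG, FN, LM, MN
  2-simplices (15): ABD, ABE, ABF, ADE, ADG, ADJ, AEF, AFG, BDE, BDM, BEF, BEM, BLM, DEM, DMN
  3-simplices (3): ABDE, ABEF, BDEM

so the chain groups are C_0 ≅ Z^10, C_1 ≅ Z^22, C_2 ≅ Z^15, C_3 ≅ Z^3.

Boundary ∂_1: C_1 → C_0 sends each edge [p,q] (with p < q) to q − p.
The 10×22 boundary matrix has rank 9 and Smith normal form diag(1,1,1,1,1,1,1,1,1).

The boundary map ∂_2: C_2 → C_1 acts by ∂[p,q,r] = [q,r] − [p,r] + [p,q]. For instance
  ∂AEF = EF − AF + AE,
  ∂ABF = BF − AF + AB.
The 22×15 boundary matrix has rank 12 and Smith normal form diag(1,1,1,1,1,1,1,1,1,1,1,1).

Boundary ∂_3: C_3 → C_2 sends each 3-simplex σ to the alternating sum Σ_i (−1)^i (σ with its i-th vertex removed). For instance
  ∂BDEM = DEM − BEM + BDM − BDE,
  ∂ABDE = BDE − ADE + ABE − ABD.
The 15×3 boundary matrix has rank 3 and Smith normal form diag(1,1,1).

Now H_k = ker ∂_k / im ∂_{k+1}, so:

  H_0: rank C_0 − rank ∂_1 = 10 − 9 = 1, and the invariant factors of ∂_1 are all 1, so H_0 = Z.
  H_1: rank ker ∂_1 − rank ∂_2 = (22 − 9) − 12 = 1, and the invariant factors of ∂_2 are all 1, so H_1 = Z.
  H_2: rank ker ∂_2 − rank ∂_3 = (15 − 12) − 3 = 0, and the invariant factors of ∂_3 are all 1, so H_2 = 0.
  H_3: rank ker ∂_3 − rank ∂_4 = (3 − 3) − 0 = 0, and there is no ∂_4, so H_3 = 0.

Hence the Betti numbers are b_0 = 1, b_1 = 1, b_2 = 0, b_3 = 0.

b_0 = 1, b_1 = 1, b_2 = 0, b_3 = 0.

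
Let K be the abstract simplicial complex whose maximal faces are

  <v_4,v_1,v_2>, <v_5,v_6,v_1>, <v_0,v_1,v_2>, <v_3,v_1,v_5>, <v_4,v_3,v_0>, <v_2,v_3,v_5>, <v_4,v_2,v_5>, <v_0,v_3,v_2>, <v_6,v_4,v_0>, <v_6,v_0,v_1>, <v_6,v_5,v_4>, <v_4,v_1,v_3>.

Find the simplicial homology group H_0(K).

We work with the vertex ordering v_0 < v_1 < v_2 < v_3 < v_4 < v_5 < v_6. The simplices of K, each written with vertices in increasing order, are:

  0-simplices (7): [v_0], [v_1], [v_2], [v_3], [v_4], [v_5], [v_6]
  1-simplices (18): (18 of them)
  2-simplices (12): (12 of them)

Hence C_0 ≅ Z^7, C_1 ≅ Z^18, C_2 ≅ Z^12.

∂_1: C_1 → C_0 sends each edge [p,q] (with p < q) to q − p.
As a 7×18 matrix over Z this has rank 6, with invariant factors (1,1,1,1,1,1).

The boundary map ∂_2: C_2 → C_1 acts by ∂[p,q,r] = [q,r] − [p,r] + [p,q]. For instance
  ∂[v_2,v_4,v_5] = [v_4,v_5] − [v_2,v_5] + [v_2,v_4],
  ∂[v_2,v_3,v_5] = [v_3,v_5] − [v_2,v_5] + [v_2,v_3].
The 18×12 boundary matrix has rank 12 and Smith normal form diag(1,1,1,1,1,1,1,1,1,1,1,2).

Reading off H_k = ker ∂_k / im ∂_{k+1}:

  H_0: rank C_0 − rank ∂_1 = 7 − 6 = 1, and the invariant factors of ∂_1 are all 1, so H_0 = Z.

H_0 ≅ Z.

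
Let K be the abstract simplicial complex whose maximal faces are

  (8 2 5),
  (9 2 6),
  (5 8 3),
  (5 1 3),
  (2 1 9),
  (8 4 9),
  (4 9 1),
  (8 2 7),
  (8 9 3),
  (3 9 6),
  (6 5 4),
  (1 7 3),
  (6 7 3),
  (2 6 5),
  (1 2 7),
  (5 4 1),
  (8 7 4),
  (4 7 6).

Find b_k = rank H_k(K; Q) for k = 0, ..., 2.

Fix the vertex order 1 < 2 < 3 < 4 < 5 < 6 < 7 < 8 < 9 and write every simplex with vertices in increasing order. Then dim K = 2 and the simplices of K are:

  0-simplices (9): [1], [2], [3], [4], [5], [6], [7], [8], [9]
  1-simplices (27): (27 of them)
  2-simplices (18): [1,2,7], [1,2,9], [1,3,5], [1,3,7], [1,4,5], [1,4,9], [2,5,6], [2,5,8], [2,6,9], [2,7,8], [3,5,8], [3,6,7], [3,6,9], [3,8,9], [4,5,6], [4,6,7], [4,7,8], [4,8,9]

Hence C_0 ≅ Z^9, C_1 ≅ Z^27, C_2 ≅ Z^18.

∂_1: C_1 → C_0 is given by ∂[p,q] = [q] − [p]. For instance
  ∂[3,9] = [9] − [3].
This gives a 9×27 integer matrix of rank 8; reducing to Smith normal form yields diagonal entries (1,1,1,1,1,1,1,1).

The boundary map ∂_2: C_2 → C_1 maps a triangle to the signed sum of its edges. For instance
  ∂[2,5,8] = [5,8] − [2,8] + [2,5],
  ∂[4,8,9] = [8,9] − [4,9] + [4,8].
The resulting 27×18 matrix has rank 17, and its Smith normal form has invariant factors (1,1,1,1,1,1,1,1,1,1,1,1,1,1,1,1,1).

Now H_k = ker ∂_k / im ∂_{k+1}, so:

  H_0: rank C_0 − rank ∂_1 = 9 − 8 = 1, and the invariant factors of ∂_1 are all 1, so H_0 = Z.
  H_1: rank ker ∂_1 − rank ∂_2 = (27 − 8) − 17 = 2, and the invariant factors of ∂_2 are all 1, so H_1 = Z^2.
  H_2: rank ker ∂_2 − rank ∂_3 = (18 − 17) − 0 = 1, and there is no ∂_3, so H_2 = Z.

Hence the Betti numbers are b_0 = 1, b_1 = 2, b_2 = 1.

b_0 = 1, b_1 = 2, b_2 = 1.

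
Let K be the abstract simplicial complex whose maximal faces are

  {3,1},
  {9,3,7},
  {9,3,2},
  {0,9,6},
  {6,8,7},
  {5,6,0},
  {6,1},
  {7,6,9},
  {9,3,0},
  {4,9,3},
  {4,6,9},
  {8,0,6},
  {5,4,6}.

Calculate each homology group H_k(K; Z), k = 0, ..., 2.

We work with the vertex ordering 0 < 1 < 2 < 3 < 4 < 5 < 6 < 7 < 8 < 9. The simplices of K, each written with vertices in increasing order, are:

  0-simplices (10): [0], [1], [2], [3], [4], [5], [6], [7], [8], [9]
  1-simplices (21): [0,3], [0,5], [0,6], [0,8], [0,9], [1,3], [1,6], [2,3], [2,9], [3,4], [3,7], [3,9], [4,5], [4,6], [4,9], [5,6], [6,7], [6,8], [6,9], [7,8], [7,9]
  2-simplices (11): [0,3,9], [0,5,6], [0,6,8], [0,6,9], [2,3,9], [3,4,9], [3,7,9], [4,5,6], [4,6,9], [6,7,8], [6,7,9]

Hence C_0 ≅ Z^10, C_1 ≅ Z^21, C_2 ≅ Z^11.

∂_1: C_1 → C_0 is given by ∂[p,q] = [q] − [p]. For instance
  ∂[2,3] = [3] − [2].
As a 10×21 matrix over Z this has rank 9, with invariant factors (1,1,1,1,1,1,1,1,1).

∂_2: C_2 → C_1 acts by ∂[p,q,r] = [q,r] − [p,r] + [p,q]. For instance
  ∂[3,7,9] = [7,9] − [3,9] + [3,7],
  ∂[0,3,9] = [3,9] − [0,9] + [0,3].
The resulting 21×11 matrix has rank 11, and its Smith normal form has invariant factors (1,1,1,1,1,1,1,1,1,1,1).

Reading off H_k = ker ∂_k / im ∂_{k+1}:

  H_0: rank C_0 − rank ∂_1 = 10 − 9 = 1, and the invariant factors of ∂_1 are all 1, so H_0 = Z.
  H_1: rank ker ∂_1 − rank ∂_2 = (21 − 9) − 11 = 1, and the invariant factors of ∂_2 are all 1, so H_1 = Z.
  H_2: rank ker ∂_2 − rank ∂_3 = (11 − 11) − 0 = 0, and there is no ∂_3, so H_2 = 0.

H_0 ≅ Z,  H_1 ≅ Z,  H_2 = 0.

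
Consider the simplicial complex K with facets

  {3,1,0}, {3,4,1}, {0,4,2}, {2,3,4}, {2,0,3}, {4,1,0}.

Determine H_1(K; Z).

We work with the vertex ordering 0 < 1 < 2 < 3 < 4. The simplices of K, each written with vertices in increasing order, are:

  0-simplices (5): [0], [1], [2], [3], [4]
  1-simplices (9): [0,1], [0,2], [0,3], [0,4], [1,3], [1,4], [2,3], [2,4], [3,4]
  2-simplices (6): [0,1,3], [0,1,4], [0,2,3], [0,2,4], [1,3,4], [2,3,4]

so the chain groups are C_0 ≅ Z^5, C_1 ≅ Z^9, C_2 ≅ Z^6.

∂_1: C_1 → C_0 sends each edge [p,q] (with p < q) to q − p.
This gives a 5×9 integer matrix of rank 4; reducing to Smith normal form yields diagonal entries (1,1,1,1).

∂_2: C_2 → C_1 sends each 2-simplex [p,q,r] to [q,r] − [p,r] + [p,q]. For instance
  ∂[1,3,4] = [3,4] − [1,4] + [1,3],
  ∂[2,3,4] = [3,4] − [2,4] + [2,3].
The 9×6 boundary matrix has rank 5 and Smith normal form diag(1,1,1,1,1).

Computing H_k = (kernel of ∂_k) / (image of ∂_{k+1}):

  H_1: rank ker ∂_1 − rank ∂_2 = (9 − 4) − 5 = 0, and the invariant factors of ∂_2 are all 1, so H_1 = 0.

H_1 ≅ 0.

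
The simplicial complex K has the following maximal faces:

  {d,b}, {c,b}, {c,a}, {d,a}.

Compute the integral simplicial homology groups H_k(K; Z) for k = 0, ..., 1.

H_0 = Z,  H_1 = Z.

Fix the vertex order a < b < c < d and write every simplex with vertices in increasing order. Then dim K = 1 and the simplices of K are:

  0-simplices (4): a, b, c, d
  1-simplices (4): ac, ad, bc, bd

so the chain groups are C_0 ≅ Z^4, C_1 ≅ Z^4.

Boundary ∂_1: C_1 → C_0 maps an edge to its endpoints' difference, ∂[p,q] = q − p. For instance
  ∂ac = c − a.
As a 4×4 matrix over Z this has rank 3, with invariant factors (1,1,1).

Reading off H_k = ker ∂_k / im ∂_{k+1}:

  H_0: rank C_0 − rank ∂_1 = 4 − 3 = 1, and the invariant factors of ∂_1 are all 1, so H_0 = Z.
  H_1: rank ker ∂_1 − rank ∂_2 = (4 − 3) − 0 = 1, and there is no ∂_2, so H_1 = Z.

As a check, the Euler characteristic is 4 − 4 = 0, which agrees with 1 − 1 = 0.
(K is a triangulation of the circle S^1.)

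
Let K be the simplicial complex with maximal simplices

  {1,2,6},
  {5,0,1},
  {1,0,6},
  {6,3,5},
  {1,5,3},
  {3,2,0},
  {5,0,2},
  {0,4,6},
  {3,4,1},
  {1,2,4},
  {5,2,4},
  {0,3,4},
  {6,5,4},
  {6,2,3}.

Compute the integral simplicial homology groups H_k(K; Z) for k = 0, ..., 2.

K has 7 vertices, 21 edges, 14 triangles.
rank ∂_0 = 0, rank ∂_1 = 6 ⇒ b_0 = 7 − 0 − 6 = 1; all invariant factors of ∂_1 are 1 so no torsion. So H_0 = Z.
rank ∂_1 = 6, rank ∂_2 = 13 ⇒ b_1 = 21 − 6 − 13 = 2; all invariant factors of ∂_2 are 1 so no torsion. So H_1 = Z^2.
rank ∂_2 = 13, rank ∂_3 = 0 ⇒ b_2 = 14 − 13 − 0 = 1. So H_2 = Z.

H_0 = Z,  H_1 = Z^2,  H_2 = Z.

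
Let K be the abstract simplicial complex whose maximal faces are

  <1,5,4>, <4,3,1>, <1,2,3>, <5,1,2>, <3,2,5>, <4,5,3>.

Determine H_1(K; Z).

H_1 = 0.

Fix the vertex order 1 < 2 < 3 < 4 < 5 and write every simplex with vertices in increasing order. Then dim K = 2 and the simplices of K are:

  0-simplices (5): [1], [2], [3], [4], [5]
  1-simplices (9): [1,2], [1,3], [1,4], [1,5], [2,3], [2,5], [3,4], [3,5], [4,5]
  2-simplices (6): [1,2,3], [1,2,5], [1,3,4], [1,4,5], [2,3,5], [3,4,5]

so the chain groups are C_0 ≅ Z^5, C_1 ≅ Z^9, C_2 ≅ Z^6.

Boundary ∂_1: C_1 → C_0 maps an edge to its endpoints' difference, ∂[p,q] = q − p.
This gives a 5×9 integer matrix of rank 4; reducing to Smith normal form yields diagonal entries (1,1,1,1).

Boundary ∂_2: C_2 → C_1 sends each 2-simplex [p,q,r] to [q,r] − [p,r] + [p,q]. For instance
  ∂[2,3,5] = [3,5] − [2,5] + [2,3],
  ∂[3,4,5] = [4,5] − [3,5] + [3,4].
As a 9×6 matrix over Z this has rank 5, with invariant factors (1,1,1,1,1).

Computing H_k = (kernel of ∂_k) / (image of ∂_{k+1}):

  H_1: rank ker ∂_1 − rank ∂_2 = (9 − 4) − 5 = 0, and the invariant factors of ∂_2 are all 1, so H_1 ≅ 0.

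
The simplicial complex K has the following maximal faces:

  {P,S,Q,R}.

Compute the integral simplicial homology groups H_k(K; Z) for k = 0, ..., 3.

Order the vertices as P < Q < R < S. Listing each simplex with vertices in this order, K has dimension 3 with simplices:

  0-simplices (4): P, Q, R, S
  1-simplices (6): PQ, PR, PS, QR, QS, RS
  2-simplices (4): PQR, PQS, PRS, QRS
  3-simplices (1): PQRS

giving chain groups C_0 ≅ Z^4, C_1 ≅ Z^6, C_2 ≅ Z^4, C_3 ≅ Z^1.

The boundary map ∂_1: C_1 → C_0 maps an edge to its endpoints' difference, ∂[p,q] = q − p. For instance
  ∂PR = R − P.
The resulting 4×6 matrix has rank 3, and its Smith normal form has invariant factors (1,1,1).

The boundary map ∂_2: C_2 → C_1 sends each 2-simplex [p,q,r] to [q,r] − [p,r] + [p,q]. For instance
  ∂QRS = RS − QS + QR,
  ∂PQR = QR − PR + PQ.
The 6×4 boundary matrix has rank 3 and Smith normal form diag(1,1,1).

The boundary map ∂_3: C_3 → C_2 sends each 3-simplex σ to the alternating sum Σ_i (−1)^i (σ with its i-th vertex removed). For instance
  ∂PQRS = QRS − PRS + PQS − PQR.
The 4×1 boundary matrix has rank 1 and Smith normal form diag(1).

From H_k ≅ ker(∂_k) / im(∂_{k+1}) we obtain:

  H_0: rank C_0 − rank ∂_1 = 4 − 3 = 1, and the invariant factors of ∂_1 are all 1, so H_0 ≅ Z.
  H_1: rank ker ∂_1 − rank ∂_2 = (6 − 3) − 3 = 0, and the invariant factors of ∂_2 are all 1, so H_1 ≅ 0.
  H_2: rank ker ∂_2 − rank ∂_3 = (4 − 3) − 1 = 0, and the invariant factors of ∂_3 are all 1, so H_2 ≅ 0.
  H_3: rank ker ∂_3 − rank ∂_4 = (1 − 1) − 0 = 0, and there is no ∂_4, so H_3 ≅ 0.

H_0 = Z,  H_1 = 0,  H_2 = 0,  H_3 = 0.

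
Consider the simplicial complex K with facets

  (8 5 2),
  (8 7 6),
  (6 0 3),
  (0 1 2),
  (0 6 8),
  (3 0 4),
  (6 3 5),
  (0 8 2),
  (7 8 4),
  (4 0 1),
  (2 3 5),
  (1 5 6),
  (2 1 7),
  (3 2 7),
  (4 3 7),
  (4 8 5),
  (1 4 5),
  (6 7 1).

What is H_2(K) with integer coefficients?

Order the vertices as 0 < 1 < 2 < 3 < 4 < 5 < 6 < 7 < 8. Listing each simplex with vertices in this order, K has dimension 2 with simplices:

  0-simplices (9): [0], [1], [2], [3], [4], [5], [6], [7], [8]
  1-simplices (27): (27 of them)
  2-simplices (18): [0,1,2], [0,1,4], [0,2,8], [0,3,4], [0,3,6], [0,6,8], [1,2,7], [1,4,5], [1,5,6], [1,6,7], [2,3,5], [2,3,7], [2,5,8], [3,4,7], [3,5,6], [4,5,8], [4,7,8], [6,7,8]

so the chain groups are C_0 ≅ Z^9, C_1 ≅ Z^27, C_2 ≅ Z^18.

The boundary map ∂_1: C_1 → C_0 maps an edge to its endpoints' difference, ∂[p,q] = q − p.
The resulting 9×27 matrix has rank 8, and its Smith normal form has invariant factors (1,1,1,1,1,1,1,1).

Boundary ∂_2: C_2 → C_1 sends each 2-simplex [p,q,r] to [q,r] − [p,r] + [p,q]. For instance
  ∂[1,5,6] = [5,6] − [1,6] + [1,5],
  ∂[2,5,8] = [5,8] − [2,8] + [2,5].
This gives a 27×18 integer matrix of rank 17; reducing to Smith normal form yields diagonal entries (1,1,1,1,1,1,1,1,1,1,1,1,1,1,1,1,1).

Computing H_k = (kernel of ∂_k) / (image of ∂_{k+1}):

  H_2: rank ker ∂_2 − rank ∂_3 = (18 − 17) − 0 = 1, and there is no ∂_3, so H_2 ≅ Z.

H_2 ≅ Z.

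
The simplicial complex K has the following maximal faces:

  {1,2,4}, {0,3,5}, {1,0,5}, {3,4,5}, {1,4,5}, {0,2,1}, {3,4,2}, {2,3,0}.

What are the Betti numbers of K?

b_0 = 1, b_1 = 0, b_2 = 1.

K has 6 vertices, 12 edges, 8 triangles.
rank ∂_0 = 0, rank ∂_1 = 5 ⇒ b_0 = 6 − 0 − 5 = 1; all invariant factors of ∂_1 are 1 so no torsion. So H_0 = Z.
rank ∂_1 = 5, rank ∂_2 = 7 ⇒ b_1 = 12 − 5 − 7 = 0; all invariant factors of ∂_2 are 1 so no torsion. So H_1 = 0.
rank ∂_2 = 7, rank ∂_3 = 0 ⇒ b_2 = 8 − 7 − 0 = 1. So H_2 = Z.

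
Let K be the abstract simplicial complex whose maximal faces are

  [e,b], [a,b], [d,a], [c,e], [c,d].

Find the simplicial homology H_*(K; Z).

K has 5 vertices, 5 edges.
rank ∂_0 = 0, rank ∂_1 = 4 ⇒ b_0 = 5 − 0 − 4 = 1; all invariant factors of ∂_1 are 1 so no torsion. So H_0 = Z.
rank ∂_1 = 4, rank ∂_2 = 0 ⇒ b_1 = 5 − 4 − 0 = 1. So H_1 = Z.

H_0 ≅ Z,  H_1 ≅ Z.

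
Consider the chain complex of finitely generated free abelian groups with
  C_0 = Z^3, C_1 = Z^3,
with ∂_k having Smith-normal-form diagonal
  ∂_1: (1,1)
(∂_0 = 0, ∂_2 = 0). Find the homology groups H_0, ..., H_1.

H_0: b_0 = 3 − 0 − 2 = 1; torsion from ∂_1 factors > 1: none. So H_0 = Z.
H_1: b_1 = 3 − 2 − 0 = 1; torsion from ∂_2 factors > 1: none. So H_1 = Z.

H_0 = Z,  H_1 = Z.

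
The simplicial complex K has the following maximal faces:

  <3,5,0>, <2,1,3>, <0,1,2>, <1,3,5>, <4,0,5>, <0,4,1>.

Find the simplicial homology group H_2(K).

H_2 ≅ 0.

Fix the vertex order 0 < 1 < 2 < 3 < 4 < 5 and write every simplex with vertices in increasing order. Then dim K = 2 and the simplices of K are:

  0-simplices (6): [0], [1], [2], [3], [4], [5]
  1-simplices (12): [0,1], [0,2], [0,3], [0,4], [0,5], [1,2], [1,3], [1,4], [1,5], [2,3], [3,5], [4,5]
  2-simplices (6): [0,1,2], [0,1,4], [0,3,5], [0,4,5], [1,2,3], [1,3,5]

so the chain groups are C_0 ≅ Z^6, C_1 ≅ Z^12, C_2 ≅ Z^6.

∂_1: C_1 → C_0 is given by ∂[p,q] = [q] − [p].
As a 6×12 matrix over Z this has rank 5, with invariant factors (1,1,1,1,1).

Boundary ∂_2: C_2 → C_1 maps a triangle to the signed sum of its edges. For instance
  ∂[0,3,5] = [3,5] − [0,5] + [0,3],
  ∂[0,1,2] = [1,2] − [0,2] + [0,1].
The 12×6 boundary matrix has rank 6 and Smith normal form diag(1,1,1,1,1,1).

Now H_k = ker ∂_k / im ∂_{k+1}, so:

  H_2: rank ker ∂_2 − rank ∂_3 = (6 − 6) − 0 = 0, and there is no ∂_3, so H_2 = 0.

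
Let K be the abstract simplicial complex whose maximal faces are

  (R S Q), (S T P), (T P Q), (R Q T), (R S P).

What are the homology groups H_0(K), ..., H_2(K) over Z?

Fix the vertex order P < Q < R < S < T and write every simplex with vertices in increasing order. Then dim K = 2 and the simplices of K are:

  0-simplices (5): P, Q, R, S, T
  1-simplices (10): PQ, PR, PS, PT, QR, QS, QT, RS, RT, ST
  2-simplices (5): PQT, PRS, PST, QRS, QRT

giving chain groups C_0 ≅ Z^5, C_1 ≅ Z^10, C_2 ≅ Z^5.

The boundary map ∂_1: C_1 → C_0 is given by ∂[p,q] = [q] − [p]. For instance
  ∂QS = S − Q.
The 5×10 boundary matrix has rank 4 and Smith normal form diag(1,1,1,1).

Boundary ∂_2: C_2 → C_1 maps a triangle to the signed sum of its edges. For instance
  ∂PRS = RS − PS + PR,
  ∂PST = ST − PT + PS.
This gives a 10×5 integer matrix of rank 5; reducing to Smith normal form yields diagonal entries (1,1,1,1,1).

From H_k ≅ ker(∂_k) / im(∂_{k+1}) we obtain:

  H_0: rank C_0 − rank ∂_1 = 5 − 4 = 1, and the invariant factors of ∂_1 are all 1, so H_0 = Z.
  H_1: rank ker ∂_1 − rank ∂_2 = (10 − 4) − 5 = 1, and the invariant factors of ∂_2 are all 1, so H_1 = Z.
  H_2: rank ker ∂_2 − rank ∂_3 = (5 − 5) − 0 = 0, and there is no ∂_3, so H_2 = 0.

As a check, the Euler characteristic is 5 − 10 + 5 = 0, which agrees with 1 − 1 + 0 = 0.

H_0 ≅ Z,  H_1 ≅ Z,  H_2 = 0.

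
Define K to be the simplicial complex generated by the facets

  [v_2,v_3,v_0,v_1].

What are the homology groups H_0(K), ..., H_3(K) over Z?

K has 4 vertices, 6 edges, 4 triangles, 1 3-simplex.
rank ∂_0 = 0, rank ∂_1 = 3 ⇒ b_0 = 4 − 0 − 3 = 1; all invariant factors of ∂_1 are 1 so no torsion. So H_0 = Z.
rank ∂_1 = 3, rank ∂_2 = 3 ⇒ b_1 = 6 − 3 − 3 = 0; all invariant factors of ∂_2 are 1 so no torsion. So H_1 = 0.
rank ∂_2 = 3, rank ∂_3 = 1 ⇒ b_2 = 4 − 3 − 1 = 0; all invariant factors of ∂_3 are 1 so no torsion. So H_2 = 0.
rank ∂_3 = 1, rank ∂_4 = 0 ⇒ b_3 = 1 − 1 − 0 = 0. So H_3 = 0.

H_0 = Z,  H_1 = 0,  H_2 = 0,  H_3 = 0.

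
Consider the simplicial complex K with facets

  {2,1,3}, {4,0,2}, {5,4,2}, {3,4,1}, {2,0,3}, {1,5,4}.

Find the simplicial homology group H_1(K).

H_1 = Z.

We work with the vertex ordering 0 < 1 < 2 < 3 < 4 < 5. The simplices of K, each written with vertices in increasing order, are:

  0-simplices (6): [0], [1], [2], [3], [4], [5]
  1-simplices (12): [0,2], [0,3], [0,4], [1,2], [1,3], [1,4], [1,5], [2,3], [2,4], [2,5], [3,4], [4,5]
  2-simplices (6): [0,2,3], [0,2,4], [1,2,3], [1,3,4], [1,4,5], [2,4,5]

giving chain groups C_0 ≅ Z^6, C_1 ≅ Z^12, C_2 ≅ Z^6.

The boundary map ∂_1: C_1 → C_0 maps an edge to its endpoints' difference, ∂[p,q] = q − p. For instance
  ∂[2,3] = [3] − [2].
The 6×12 boundary matrix has rank 5 and Smith normal form diag(1,1,1,1,1).

Boundary ∂_2: C_2 → C_1 maps a triangle to the signed sum of its edges. For instance
  ∂[0,2,4] = [2,4] − [0,4] + [0,2],
  ∂[0,2,3] = [2,3] − [0,3] + [0,2].
This gives a 12×6 integer matrix of rank 6; reducing to Smith normal form yields diagonal entries (1,1,1,1,1,1).

Reading off H_k = ker ∂_k / im ∂_{k+1}:

  H_1: rank ker ∂_1 − rank ∂_2 = (12 − 5) − 6 = 1, and the invariant factors of ∂_2 are all 1, so H_1 = Z.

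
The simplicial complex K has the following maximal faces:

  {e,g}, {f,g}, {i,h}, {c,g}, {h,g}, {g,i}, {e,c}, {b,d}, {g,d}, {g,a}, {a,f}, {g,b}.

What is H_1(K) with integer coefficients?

H_1 = Z^4.

We work with the vertex ordering a < b < c < d < e < f < g < h < i. The simplices of K, each written with vertices in increasing order, are:

  0-simplices (9): a, b, c, d, e, f, g, h, i
  1-simplices (12): af, ag, bd, bg, ce, cg, dg, eg, fg, gh, gi, hi

so the chain groups are C_0 ≅ Z^9, C_1 ≅ Z^12.

Boundary ∂_1: C_1 → C_0 is given by ∂[p,q] = [q] − [p]. For instance
  ∂dg = g − d.
As a 9×12 matrix over Z this has rank 8, with invariant factors (1,1,1,1,1,1,1,1).

Computing H_k = (kernel of ∂_k) / (image of ∂_{k+1}):

  H_1: rank ker ∂_1 − rank ∂_2 = (12 − 8) − 0 = 4, and there is no ∂_2, so H_1 ≅ Z^4.

(K is a triangulation of a wedge of 4 circles.)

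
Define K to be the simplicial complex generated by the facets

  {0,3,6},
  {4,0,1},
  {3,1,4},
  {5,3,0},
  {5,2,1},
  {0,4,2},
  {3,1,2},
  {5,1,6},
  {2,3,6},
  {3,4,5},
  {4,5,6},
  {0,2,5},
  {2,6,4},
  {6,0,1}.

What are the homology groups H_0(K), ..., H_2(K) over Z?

Take the total order 0 < 1 < 2 < 3 < 4 < 5 < 6 on the vertex set. Then K (dimension 2) consists of the simplices:

  0-simplices (7): [0], [1], [2], [3], [4], [5], [6]
  1-simplices (21): [0,1], [0,2], [0,3], [0,4], [0,5], [0,6], [1,2], [1,3], [1,4], [1,5], [1,6], [2,3], [2,4], [2,5], [2,6], [3,4], [3,5], [3,6], [4,5], [4,6], [5,6]
  2-simplices (14): [0,1,4], [0,1,6], [0,2,4], [0,2,5], [0,3,5], [0,3,6], [1,2,3], [1,2,5], [1,3,4], [1,5,6], [2,3,6], [2,4,6], [3,4,5], [4,5,6]

giving chain groups C_0 ≅ Z^7, C_1 ≅ Z^21, C_2 ≅ Z^14.

Boundary ∂_1: C_1 → C_0 maps an edge to its endpoints' difference, ∂[p,q] = q − p. For instance
  ∂[3,6] = [6] − [3].
As a 7×21 matrix over Z this has rank 6, with invariant factors (1,1,1,1,1,1).

The boundary map ∂_2: C_2 → C_1 sends each 2-simplex [p,q,r] to [q,r] − [p,r] + [p,q]. For instance
  ∂[0,1,4] = [1,4] − [0,4] + [0,1],
  ∂[0,2,4] = [2,4] − [0,4] + [0,2].
The 21×14 boundary matrix has rank 13 and Smith normal form diag(1,1,1,1,1,1,1,1,1,1,1,1,1).

Reading off H_k = ker ∂_k / im ∂_{k+1}:

  H_0: rank C_0 − rank ∂_1 = 7 − 6 = 1, and the invariant factors of ∂_1 are all 1, so H_0 ≅ Z.
  H_1: rank ker ∂_1 − rank ∂_2 = (21 − 6) − 13 = 2, and the invariant factors of ∂_2 are all 1, so H_1 ≅ Z^2.
  H_2: rank ker ∂_2 − rank ∂_3 = (14 − 13) − 0 = 1, and there is no ∂_3, so H_2 ≅ Z.

H_0 ≅ Z,  H_1 ≅ Z^2,  H_2 ≅ Z.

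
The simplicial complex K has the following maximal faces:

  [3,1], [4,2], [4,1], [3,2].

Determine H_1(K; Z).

H_1 ≅ Z.

K has 4 vertices, 4 edges.
rank ∂_1 = 3, rank ∂_2 = 0 ⇒ b_1 = 4 − 3 − 0 = 1. So H_1 ≅ Z.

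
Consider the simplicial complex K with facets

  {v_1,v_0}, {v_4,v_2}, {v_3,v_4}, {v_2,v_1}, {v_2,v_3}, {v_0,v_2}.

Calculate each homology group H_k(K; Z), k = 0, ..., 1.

Fix the vertex order v_0 < v_1 < v_2 < v_3 < v_4 and write every simplex with vertices in increasing order. Then dim K = 1 and the simplices of K are:

  0-simplices (5): [v_0], [v_1], [v_2], [v_3], [v_4]
  1-simplices (6): [v_0,v_1], [v_0,v_2], [v_1,v_2], [v_2,v_3], [v_2,v_4], [v_3,v_4]

Hence C_0 ≅ Z^5, C_1 ≅ Z^6.

Boundary ∂_1: C_1 → C_0 maps an edge to its endpoints' difference, ∂[p,q] = q − p. For instance
  ∂[v_2,v_3] = [v_3] − [v_2].
As a 5×6 matrix over Z this has rank 4, with invariant factors (1,1,1,1).

Now H_k = ker ∂_k / im ∂_{k+1}, so:

  H_0: rank C_0 − rank ∂_1 = 5 − 4 = 1, and the invariant factors of ∂_1 are all 1, so H_0 ≅ Z.
  H_1: rank ker ∂_1 − rank ∂_2 = (6 − 4) − 0 = 2, and there is no ∂_2, so H_1 ≅ Z^2.

As a check, the Euler characteristic is 5 − 6 = -1, which agrees with 1 − 2 = -1.
(K is a triangulation of a wedge of 2 circles.)

H_0 ≅ Z,  H_1 ≅ Z^2.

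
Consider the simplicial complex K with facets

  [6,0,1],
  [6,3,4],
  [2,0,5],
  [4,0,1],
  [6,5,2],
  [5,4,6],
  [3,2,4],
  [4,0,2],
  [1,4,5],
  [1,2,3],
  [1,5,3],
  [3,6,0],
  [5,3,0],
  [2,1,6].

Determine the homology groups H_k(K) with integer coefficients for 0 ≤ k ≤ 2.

Take the total order 0 < 1 < 2 < 3 < 4 < 5 < 6 on the vertex set. Then K (dimension 2) consists of the simplices:

  0-simplices (7): [0], [1], [2], [3], [4], [5], [6]
  1-simplices (21): [0,1], [0,2], [0,3], [0,4], [0,5], [0,6], [1,2], [1,3], [1,4], [1,5], [1,6], [2,3], [2,4], [2,5], [2,6], [3,4], [3,5], [3,6], [4,5], [4,6], [5,6]
  2-simplices (14): [0,1,4], [0,1,6], [0,2,4], [0,2,5], [0,3,5], [0,3,6], [1,2,3], [1,2,6], [1,3,5], [1,4,5], [2,3,4], [2,5,6], [3,4,6], [4,5,6]

so the chain groups are C_0 ≅ Z^7, C_1 ≅ Z^21, C_2 ≅ Z^14.

The boundary map ∂_1: C_1 → C_0 sends each edge [p,q] (with p < q) to q − p. For instance
  ∂[4,5] = [5] − [4].
The resulting 7×21 matrix has rank 6, and its Smith normal form has invariant factors (1,1,1,1,1,1).

∂_2: C_2 → C_1 sends each 2-simplex [p,q,r] to [q,r] − [p,r] + [p,q]. For instance
  ∂[0,2,5] = [2,5] − [0,5] + [0,2],
  ∂[2,5,6] = [5,6] − [2,6] + [2,5].
The resulting 21×14 matrix has rank 13, and its Smith normal form has invariant factors (1,1,1,1,1,1,1,1,1,1,1,1,1).

Now H_k = ker ∂_k / im ∂_{k+1}, so:

  H_0: rank C_0 − rank ∂_1 = 7 − 6 = 1, and the invariant factors of ∂_1 are all 1, so H_0 = Z.
  H_1: rank ker ∂_1 − rank ∂_2 = (21 − 6) − 13 = 2, and the invariant factors of ∂_2 are all 1, so H_1 = Z^2.
  H_2: rank ker ∂_2 − rank ∂_3 = (14 − 13) − 0 = 1, and there is no ∂_3, so H_2 = Z.

(K is a triangulation of the torus T^2.)

H_0 = Z,  H_1 = Z^2,  H_2 = Z.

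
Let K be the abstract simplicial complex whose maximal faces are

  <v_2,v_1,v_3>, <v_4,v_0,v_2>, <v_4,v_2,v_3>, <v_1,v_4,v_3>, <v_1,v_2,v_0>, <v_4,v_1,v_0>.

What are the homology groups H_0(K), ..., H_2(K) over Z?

Fix the vertex order v_0 < v_1 < v_2 < v_3 < v_4 and write every simplex with vertices in increasing order. Then dim K = 2 and the simplices of K are:

  0-simplices (5): [v_0], [v_1], [v_2], [v_3], [v_4]
  1-simplices (9): [v_0,v_1], [v_0,v_2], [v_0,v_4], [v_1,v_2], [v_1,v_3], [v_1,v_4], [v_2,v_3], [v_2,v_4], [v_3,v_4]
  2-simplices (6): [v_0,v_1,v_2], [v_0,v_1,v_4], [v_0,v_2,v_4], [v_1,v_2,v_3], [v_1,v_3,v_4], [v_2,v_3,v_4]

so the chain groups are C_0 ≅ Z^5, C_1 ≅ Z^9, C_2 ≅ Z^6.

The boundary map ∂_1: C_1 → C_0 maps an edge to its endpoints' difference, ∂[p,q] = q − p.
The 5×9 boundary matrix has rank 4 and Smith normal form diag(1,1,1,1).

∂_2: C_2 → C_1 acts by ∂[p,q,r] = [q,r] − [p,r] + [p,q]. For instance
  ∂[v_1,v_2,v_3] = [v_2,v_3] − [v_1,v_3] + [v_1,v_2],
  ∂[v_0,v_2,v_4] = [v_2,v_4] − [v_0,v_4] + [v_0,v_2].
This gives a 9×6 integer matrix of rank 5; reducing to Smith normal form yields diagonal entries (1,1,1,1,1).

Reading off H_k = ker ∂_k / im ∂_{k+1}:

  H_0: rank C_0 − rank ∂_1 = 5 − 4 = 1, and the invariant factors of ∂_1 are all 1, so H_0 = Z.
  H_1: rank ker ∂_1 − rank ∂_2 = (9 − 4) − 5 = 0, and the invariant factors of ∂_2 are all 1, so H_1 = 0.
  H_2: rank ker ∂_2 − rank ∂_3 = (6 − 5) − 0 = 1, and there is no ∂_3, so H_2 = Z.

As a check, the Euler characteristic is 5 − 9 + 6 = 2, which agrees with 1 − 0 + 1 = 2.
(K is a triangulation of the 2-sphere S^2.)

H_0 ≅ Z,  H_1 = 0,  H_2 ≅ Z.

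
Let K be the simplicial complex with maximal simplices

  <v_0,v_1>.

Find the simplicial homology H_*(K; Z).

H_0 = Z,  H_1 = 0.

We work with the vertex ordering v_0 < v_1. The simplices of K, each written with vertices in increasing order, are:

  0-simplices (2): [v_0], [v_1]
  1-simplices (1): [v_0,v_1]

so the chain groups are C_0 ≅ Z^2, C_1 ≅ Z^1.

The boundary map ∂_1: C_1 → C_0 maps an edge to its endpoints' difference, ∂[p,q] = q − p. For instance
  ∂[v_0,v_1] = [v_1] − [v_0].
As a 2×1 matrix over Z this has rank 1, with invariant factors (1).

Computing H_k = (kernel of ∂_k) / (image of ∂_{k+1}):

  H_0: rank C_0 − rank ∂_1 = 2 − 1 = 1, and the invariant factors of ∂_1 are all 1, so H_0 ≅ Z.
  H_1: rank ker ∂_1 − rank ∂_2 = (1 − 1) − 0 = 0, and there is no ∂_2, so H_1 ≅ 0.

As a check, the Euler characteristic is 2 − 1 = 1, which agrees with 1 − 0 = 1.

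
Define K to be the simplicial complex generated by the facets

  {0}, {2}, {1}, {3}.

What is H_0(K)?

H_0 = Z^4.

K has 4 vertices.
rank ∂_0 = 0, rank ∂_1 = 0 ⇒ b_0 = 4 − 0 − 0 = 4. So H_0 = Z^4.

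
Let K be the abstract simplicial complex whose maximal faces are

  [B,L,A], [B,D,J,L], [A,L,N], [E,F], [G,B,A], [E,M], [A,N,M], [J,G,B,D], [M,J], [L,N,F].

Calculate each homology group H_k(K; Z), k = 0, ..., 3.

H_0 ≅ Z,  H_1 ≅ Z^2,  H_2 = 0,  H_3 = 0.

We work with the vertex ordering A < B < D < E < F < G < J < L < M < N. The simplices of K, each written with vertices in increasing order, are:

  0-simplices (10): A, B, D, E, F, G, J, L, M, N
  1-simplices (21): AB, AG, AL, AM, AN, BD, BG, BJ, BL, DG, DJ, DL, EF, EM, FL, FN, GJ, JL, JM, LN, MN
  2-simplices (12): ABG, ABL, ALN, AMN, BDG, BDJ, BDL, BGJ, BJL, DGJ, DJL, FLN
  3-simplices (2): BDGJ, BDJL

so the chain groups are C_0 ≅ Z^10, C_1 ≅ Z^21, C_2 ≅ Z^12, C_3 ≅ Z^2.

The boundary map ∂_1: C_1 → C_0 sends each edge [p,q] (with p < q) to q − p.
The 10×21 boundary matrix has rank 9 and Smith normal form diag(1,1,1,1,1,1,1,1,1).

The boundary map ∂_2: C_2 → C_1 sends each 2-simplex [p,q,r] to [q,r] − [p,r] + [p,q]. For instance
  ∂BDL = DL − BL + BD,
  ∂FLN = LN − FN + FL.
This gives a 21×12 integer matrix of rank 10; reducing to Smith normal form yields diagonal entries (1,1,1,1,1,1,1,1,1,1).

∂_3: C_3 → C_2 sends each 3-simplex σ to the alternating sum Σ_i (−1)^i (σ with its i-th vertex removed). For instance
  ∂BDGJ = DGJ − BGJ + BDJ − BDG,
  ∂BDJL = DJL − BJL + BDL − BDJ.
This gives a 12×2 integer matrix of rank 2; reducing to Smith normal form yields diagonal entries (1,1).

Now H_k = ker ∂_k / im ∂_{k+1}, so:

  H_0: rank C_0 − rank ∂_1 = 10 − 9 = 1, and the invariant factors of ∂_1 are all 1, so H_0 ≅ Z.
  H_1: rank ker ∂_1 − rank ∂_2 = (21 − 9) − 10 = 2, and the invariant factors of ∂_2 are all 1, so H_1 ≅ Z^2.
  H_2: rank ker ∂_2 − rank ∂_3 = (12 − 10) − 2 = 0, and the invariant factors of ∂_3 are all 1, so H_2 ≅ 0.
  H_3: rank ker ∂_3 − rank ∂_4 = (2 − 2) − 0 = 0, and there is no ∂_4, so H_3 ≅ 0.

As a check, the Euler characteristic is 10 − 21 + 12 − 2 = -1, which agrees with 1 − 2 + 0 − 0 = -1.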